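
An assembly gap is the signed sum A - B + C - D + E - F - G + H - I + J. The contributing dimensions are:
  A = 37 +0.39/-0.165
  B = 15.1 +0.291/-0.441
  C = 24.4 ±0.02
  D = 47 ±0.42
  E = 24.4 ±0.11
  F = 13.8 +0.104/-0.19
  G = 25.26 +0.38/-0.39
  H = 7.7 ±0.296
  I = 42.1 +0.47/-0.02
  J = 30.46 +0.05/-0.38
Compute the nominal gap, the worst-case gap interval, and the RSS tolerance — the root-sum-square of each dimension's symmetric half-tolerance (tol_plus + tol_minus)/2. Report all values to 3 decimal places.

Stack each dimension's contribution:
  +A: nom +37.000 → Σnom=37.000; wc +0.390/-0.165 → slack +0.390/-0.165; half-tol=0.278, Σhalf²=0.077006
  -B: nom -15.100 → Σnom=21.900; wc +0.441/-0.291 → slack +0.831/-0.456; half-tol=0.366, Σhalf²=0.210962
  +C: nom +24.400 → Σnom=46.300; wc +0.020/-0.020 → slack +0.851/-0.476; half-tol=0.020, Σhalf²=0.211362
  -D: nom -47.000 → Σnom=-0.700; wc +0.420/-0.420 → slack +1.271/-0.896; half-tol=0.420, Σhalf²=0.387762
  +E: nom +24.400 → Σnom=23.700; wc +0.110/-0.110 → slack +1.381/-1.006; half-tol=0.110, Σhalf²=0.399862
  -F: nom -13.800 → Σnom=9.900; wc +0.190/-0.104 → slack +1.571/-1.110; half-tol=0.147, Σhalf²=0.421471
  -G: nom -25.260 → Σnom=-15.360; wc +0.390/-0.380 → slack +1.961/-1.490; half-tol=0.385, Σhalf²=0.569696
  +H: nom +7.700 → Σnom=-7.660; wc +0.296/-0.296 → slack +2.257/-1.786; half-tol=0.296, Σhalf²=0.657312
  -I: nom -42.100 → Σnom=-49.760; wc +0.020/-0.470 → slack +2.277/-2.256; half-tol=0.245, Σhalf²=0.717337
  +J: nom +30.460 → Σnom=-19.300; wc +0.050/-0.380 → slack +2.327/-2.636; half-tol=0.215, Σhalf²=0.763562
Nominal = -19.300. Worst-case = [-19.300 - 2.636, -19.300 + 2.327] = [-21.936, -16.973]. RSS = √0.763562 = 0.874.

nominal=-19.300 wc=[-21.936,-16.973] rss=0.874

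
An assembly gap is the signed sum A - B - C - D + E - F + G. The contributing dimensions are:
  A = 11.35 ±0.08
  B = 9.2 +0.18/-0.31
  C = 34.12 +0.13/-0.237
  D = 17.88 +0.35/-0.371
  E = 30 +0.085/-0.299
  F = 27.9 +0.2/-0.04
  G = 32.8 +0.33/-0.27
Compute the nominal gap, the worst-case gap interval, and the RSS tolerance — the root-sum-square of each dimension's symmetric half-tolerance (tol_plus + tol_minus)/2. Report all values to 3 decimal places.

Stack each dimension's contribution:
  +A: nom +11.350 → Σnom=11.350; wc +0.080/-0.080 → slack +0.080/-0.080; half-tol=0.080, Σhalf²=0.006400
  -B: nom -9.200 → Σnom=2.150; wc +0.310/-0.180 → slack +0.390/-0.260; half-tol=0.245, Σhalf²=0.066425
  -C: nom -34.120 → Σnom=-31.970; wc +0.237/-0.130 → slack +0.627/-0.390; half-tol=0.183, Σhalf²=0.100097
  -D: nom -17.880 → Σnom=-49.850; wc +0.371/-0.350 → slack +0.998/-0.740; half-tol=0.360, Σhalf²=0.230057
  +E: nom +30.000 → Σnom=-19.850; wc +0.085/-0.299 → slack +1.083/-1.039; half-tol=0.192, Σhalf²=0.266921
  -F: nom -27.900 → Σnom=-47.750; wc +0.040/-0.200 → slack +1.123/-1.239; half-tol=0.120, Σhalf²=0.281322
  +G: nom +32.800 → Σnom=-14.950; wc +0.330/-0.270 → slack +1.453/-1.509; half-tol=0.300, Σhalf²=0.371322
Nominal = -14.950. Worst-case = [-14.950 - 1.509, -14.950 + 1.453] = [-16.459, -13.497]. RSS = √0.371322 = 0.609.

nominal=-14.950 wc=[-16.459,-13.497] rss=0.609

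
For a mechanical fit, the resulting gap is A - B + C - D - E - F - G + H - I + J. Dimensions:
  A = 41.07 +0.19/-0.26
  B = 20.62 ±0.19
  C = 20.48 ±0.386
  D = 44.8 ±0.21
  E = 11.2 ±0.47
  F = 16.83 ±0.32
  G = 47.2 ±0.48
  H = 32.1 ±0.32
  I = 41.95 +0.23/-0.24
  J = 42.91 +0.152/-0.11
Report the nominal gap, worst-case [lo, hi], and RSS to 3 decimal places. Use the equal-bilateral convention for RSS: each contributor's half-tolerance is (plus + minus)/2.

Stack each dimension's contribution:
  +A: nom +41.070 → Σnom=41.070; wc +0.190/-0.260 → slack +0.190/-0.260; half-tol=0.225, Σhalf²=0.050625
  -B: nom -20.620 → Σnom=20.450; wc +0.190/-0.190 → slack +0.380/-0.450; half-tol=0.190, Σhalf²=0.086725
  +C: nom +20.480 → Σnom=40.930; wc +0.386/-0.386 → slack +0.766/-0.836; half-tol=0.386, Σhalf²=0.235721
  -D: nom -44.800 → Σnom=-3.870; wc +0.210/-0.210 → slack +0.976/-1.046; half-tol=0.210, Σhalf²=0.279821
  -E: nom -11.200 → Σnom=-15.070; wc +0.470/-0.470 → slack +1.446/-1.516; half-tol=0.470, Σhalf²=0.500721
  -F: nom -16.830 → Σnom=-31.900; wc +0.320/-0.320 → slack +1.766/-1.836; half-tol=0.320, Σhalf²=0.603121
  -G: nom -47.200 → Σnom=-79.100; wc +0.480/-0.480 → slack +2.246/-2.316; half-tol=0.480, Σhalf²=0.833521
  +H: nom +32.100 → Σnom=-47.000; wc +0.320/-0.320 → slack +2.566/-2.636; half-tol=0.320, Σhalf²=0.935921
  -I: nom -41.950 → Σnom=-88.950; wc +0.240/-0.230 → slack +2.806/-2.866; half-tol=0.235, Σhalf²=0.991146
  +J: nom +42.910 → Σnom=-46.040; wc +0.152/-0.110 → slack +2.958/-2.976; half-tol=0.131, Σhalf²=1.008307
Nominal = -46.040. Worst-case = [-46.040 - 2.976, -46.040 + 2.958] = [-49.016, -43.082]. RSS = √1.008307 = 1.004.

nominal=-46.040 wc=[-49.016,-43.082] rss=1.004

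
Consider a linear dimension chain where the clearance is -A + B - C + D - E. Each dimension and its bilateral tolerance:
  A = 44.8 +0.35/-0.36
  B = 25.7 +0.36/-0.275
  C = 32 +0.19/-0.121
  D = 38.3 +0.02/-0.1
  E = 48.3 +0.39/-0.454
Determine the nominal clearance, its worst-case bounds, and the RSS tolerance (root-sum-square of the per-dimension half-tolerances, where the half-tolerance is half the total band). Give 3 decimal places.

nominal=-61.100 wc=[-62.405,-59.785] rss=0.658

Stack each dimension's contribution:
  -A: nom -44.800 → Σnom=-44.800; wc +0.360/-0.350 → slack +0.360/-0.350; half-tol=0.355, Σhalf²=0.126025
  +B: nom +25.700 → Σnom=-19.100; wc +0.360/-0.275 → slack +0.720/-0.625; half-tol=0.318, Σhalf²=0.226831
  -C: nom -32.000 → Σnom=-51.100; wc +0.121/-0.190 → slack +0.841/-0.815; half-tol=0.155, Σhalf²=0.251011
  +D: nom +38.300 → Σnom=-12.800; wc +0.020/-0.100 → slack +0.861/-0.915; half-tol=0.060, Σhalf²=0.254611
  -E: nom -48.300 → Σnom=-61.100; wc +0.454/-0.390 → slack +1.315/-1.305; half-tol=0.422, Σhalf²=0.432696
Nominal = -61.100. Worst-case = [-61.100 - 1.305, -61.100 + 1.315] = [-62.405, -59.785]. RSS = √0.432696 = 0.658.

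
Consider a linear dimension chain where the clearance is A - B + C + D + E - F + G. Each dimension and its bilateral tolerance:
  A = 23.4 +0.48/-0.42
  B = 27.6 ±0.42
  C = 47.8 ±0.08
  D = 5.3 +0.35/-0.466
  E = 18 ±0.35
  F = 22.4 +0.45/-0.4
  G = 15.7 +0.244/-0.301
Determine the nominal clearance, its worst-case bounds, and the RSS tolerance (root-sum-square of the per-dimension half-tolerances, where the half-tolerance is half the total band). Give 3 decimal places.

nominal=60.200 wc=[57.713,62.524] rss=0.964

Stack each dimension's contribution:
  +A: nom +23.400 → Σnom=23.400; wc +0.480/-0.420 → slack +0.480/-0.420; half-tol=0.450, Σhalf²=0.202500
  -B: nom -27.600 → Σnom=-4.200; wc +0.420/-0.420 → slack +0.900/-0.840; half-tol=0.420, Σhalf²=0.378900
  +C: nom +47.800 → Σnom=43.600; wc +0.080/-0.080 → slack +0.980/-0.920; half-tol=0.080, Σhalf²=0.385300
  +D: nom +5.300 → Σnom=48.900; wc +0.350/-0.466 → slack +1.330/-1.386; half-tol=0.408, Σhalf²=0.551764
  +E: nom +18.000 → Σnom=66.900; wc +0.350/-0.350 → slack +1.680/-1.736; half-tol=0.350, Σhalf²=0.674264
  -F: nom -22.400 → Σnom=44.500; wc +0.400/-0.450 → slack +2.080/-2.186; half-tol=0.425, Σhalf²=0.854889
  +G: nom +15.700 → Σnom=60.200; wc +0.244/-0.301 → slack +2.324/-2.487; half-tol=0.272, Σhalf²=0.929145
Nominal = 60.200. Worst-case = [60.200 - 2.487, 60.200 + 2.324] = [57.713, 62.524]. RSS = √0.929145 = 0.964.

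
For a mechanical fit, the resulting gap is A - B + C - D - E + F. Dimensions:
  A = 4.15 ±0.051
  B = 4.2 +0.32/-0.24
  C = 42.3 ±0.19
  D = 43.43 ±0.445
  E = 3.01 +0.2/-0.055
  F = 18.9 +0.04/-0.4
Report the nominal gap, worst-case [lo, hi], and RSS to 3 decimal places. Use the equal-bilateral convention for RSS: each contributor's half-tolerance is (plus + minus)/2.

Stack each dimension's contribution:
  +A: nom +4.150 → Σnom=4.150; wc +0.051/-0.051 → slack +0.051/-0.051; half-tol=0.051, Σhalf²=0.002601
  -B: nom -4.200 → Σnom=-0.050; wc +0.240/-0.320 → slack +0.291/-0.371; half-tol=0.280, Σhalf²=0.081001
  +C: nom +42.300 → Σnom=42.250; wc +0.190/-0.190 → slack +0.481/-0.561; half-tol=0.190, Σhalf²=0.117101
  -D: nom -43.430 → Σnom=-1.180; wc +0.445/-0.445 → slack +0.926/-1.006; half-tol=0.445, Σhalf²=0.315126
  -E: nom -3.010 → Σnom=-4.190; wc +0.055/-0.200 → slack +0.981/-1.206; half-tol=0.128, Σhalf²=0.331382
  +F: nom +18.900 → Σnom=14.710; wc +0.040/-0.400 → slack +1.021/-1.606; half-tol=0.220, Σhalf²=0.379782
Nominal = 14.710. Worst-case = [14.710 - 1.606, 14.710 + 1.021] = [13.104, 15.731]. RSS = √0.379782 = 0.616.

nominal=14.710 wc=[13.104,15.731] rss=0.616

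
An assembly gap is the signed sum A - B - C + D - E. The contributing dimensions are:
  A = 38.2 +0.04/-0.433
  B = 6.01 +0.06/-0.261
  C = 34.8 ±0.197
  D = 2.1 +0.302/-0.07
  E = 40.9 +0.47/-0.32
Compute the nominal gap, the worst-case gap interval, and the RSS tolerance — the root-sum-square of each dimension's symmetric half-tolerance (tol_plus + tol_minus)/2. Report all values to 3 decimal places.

nominal=-41.410 wc=[-42.640,-40.290] rss=0.558

Stack each dimension's contribution:
  +A: nom +38.200 → Σnom=38.200; wc +0.040/-0.433 → slack +0.040/-0.433; half-tol=0.236, Σhalf²=0.055932
  -B: nom -6.010 → Σnom=32.190; wc +0.261/-0.060 → slack +0.301/-0.493; half-tol=0.161, Σhalf²=0.081693
  -C: nom -34.800 → Σnom=-2.610; wc +0.197/-0.197 → slack +0.498/-0.690; half-tol=0.197, Σhalf²=0.120502
  +D: nom +2.100 → Σnom=-0.510; wc +0.302/-0.070 → slack +0.800/-0.760; half-tol=0.186, Σhalf²=0.155097
  -E: nom -40.900 → Σnom=-41.410; wc +0.320/-0.470 → slack +1.120/-1.230; half-tol=0.395, Σhalf²=0.311123
Nominal = -41.410. Worst-case = [-41.410 - 1.230, -41.410 + 1.120] = [-42.640, -40.290]. RSS = √0.311123 = 0.558.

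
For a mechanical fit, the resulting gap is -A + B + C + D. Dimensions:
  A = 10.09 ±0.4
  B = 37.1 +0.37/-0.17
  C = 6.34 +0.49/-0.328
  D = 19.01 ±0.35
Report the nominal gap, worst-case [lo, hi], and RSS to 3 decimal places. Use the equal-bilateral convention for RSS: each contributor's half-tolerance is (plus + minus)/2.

Stack each dimension's contribution:
  -A: nom -10.090 → Σnom=-10.090; wc +0.400/-0.400 → slack +0.400/-0.400; half-tol=0.400, Σhalf²=0.160000
  +B: nom +37.100 → Σnom=27.010; wc +0.370/-0.170 → slack +0.770/-0.570; half-tol=0.270, Σhalf²=0.232900
  +C: nom +6.340 → Σnom=33.350; wc +0.490/-0.328 → slack +1.260/-0.898; half-tol=0.409, Σhalf²=0.400181
  +D: nom +19.010 → Σnom=52.360; wc +0.350/-0.350 → slack +1.610/-1.248; half-tol=0.350, Σhalf²=0.522681
Nominal = 52.360. Worst-case = [52.360 - 1.248, 52.360 + 1.610] = [51.112, 53.970]. RSS = √0.522681 = 0.723.

nominal=52.360 wc=[51.112,53.970] rss=0.723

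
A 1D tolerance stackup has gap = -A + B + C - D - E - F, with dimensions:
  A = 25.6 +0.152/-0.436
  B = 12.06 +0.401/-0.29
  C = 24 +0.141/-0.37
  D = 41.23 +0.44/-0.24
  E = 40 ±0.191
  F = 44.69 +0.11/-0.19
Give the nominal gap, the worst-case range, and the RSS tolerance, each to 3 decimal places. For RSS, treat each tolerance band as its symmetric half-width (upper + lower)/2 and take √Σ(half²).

nominal=-115.460 wc=[-117.013,-113.861] rss=0.668

Stack each dimension's contribution:
  -A: nom -25.600 → Σnom=-25.600; wc +0.436/-0.152 → slack +0.436/-0.152; half-tol=0.294, Σhalf²=0.086436
  +B: nom +12.060 → Σnom=-13.540; wc +0.401/-0.290 → slack +0.837/-0.442; half-tol=0.346, Σhalf²=0.205806
  +C: nom +24.000 → Σnom=10.460; wc +0.141/-0.370 → slack +0.978/-0.812; half-tol=0.256, Σhalf²=0.271087
  -D: nom -41.230 → Σnom=-30.770; wc +0.240/-0.440 → slack +1.218/-1.252; half-tol=0.340, Σhalf²=0.386686
  -E: nom -40.000 → Σnom=-70.770; wc +0.191/-0.191 → slack +1.409/-1.443; half-tol=0.191, Σhalf²=0.423167
  -F: nom -44.690 → Σnom=-115.460; wc +0.190/-0.110 → slack +1.599/-1.553; half-tol=0.150, Σhalf²=0.445667
Nominal = -115.460. Worst-case = [-115.460 - 1.553, -115.460 + 1.599] = [-117.013, -113.861]. RSS = √0.445667 = 0.668.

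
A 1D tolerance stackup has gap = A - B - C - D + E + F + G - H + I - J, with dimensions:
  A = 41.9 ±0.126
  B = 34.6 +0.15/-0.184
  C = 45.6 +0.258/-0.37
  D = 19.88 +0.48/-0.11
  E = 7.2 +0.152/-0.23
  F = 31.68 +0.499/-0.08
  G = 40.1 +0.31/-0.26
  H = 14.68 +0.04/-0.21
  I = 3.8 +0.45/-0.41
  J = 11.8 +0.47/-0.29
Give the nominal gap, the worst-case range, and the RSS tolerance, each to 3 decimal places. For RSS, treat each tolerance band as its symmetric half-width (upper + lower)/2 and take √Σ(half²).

nominal=-1.880 wc=[-4.384,0.821] rss=0.881

Stack each dimension's contribution:
  +A: nom +41.900 → Σnom=41.900; wc +0.126/-0.126 → slack +0.126/-0.126; half-tol=0.126, Σhalf²=0.015876
  -B: nom -34.600 → Σnom=7.300; wc +0.184/-0.150 → slack +0.310/-0.276; half-tol=0.167, Σhalf²=0.043765
  -C: nom -45.600 → Σnom=-38.300; wc +0.370/-0.258 → slack +0.680/-0.534; half-tol=0.314, Σhalf²=0.142361
  -D: nom -19.880 → Σnom=-58.180; wc +0.110/-0.480 → slack +0.790/-1.014; half-tol=0.295, Σhalf²=0.229386
  +E: nom +7.200 → Σnom=-50.980; wc +0.152/-0.230 → slack +0.942/-1.244; half-tol=0.191, Σhalf²=0.265867
  +F: nom +31.680 → Σnom=-19.300; wc +0.499/-0.080 → slack +1.441/-1.324; half-tol=0.289, Σhalf²=0.349677
  +G: nom +40.100 → Σnom=20.800; wc +0.310/-0.260 → slack +1.751/-1.584; half-tol=0.285, Σhalf²=0.430902
  -H: nom -14.680 → Σnom=6.120; wc +0.210/-0.040 → slack +1.961/-1.624; half-tol=0.125, Σhalf²=0.446527
  +I: nom +3.800 → Σnom=9.920; wc +0.450/-0.410 → slack +2.411/-2.034; half-tol=0.430, Σhalf²=0.631427
  -J: nom -11.800 → Σnom=-1.880; wc +0.290/-0.470 → slack +2.701/-2.504; half-tol=0.380, Σhalf²=0.775827
Nominal = -1.880. Worst-case = [-1.880 - 2.504, -1.880 + 2.701] = [-4.384, 0.821]. RSS = √0.775827 = 0.881.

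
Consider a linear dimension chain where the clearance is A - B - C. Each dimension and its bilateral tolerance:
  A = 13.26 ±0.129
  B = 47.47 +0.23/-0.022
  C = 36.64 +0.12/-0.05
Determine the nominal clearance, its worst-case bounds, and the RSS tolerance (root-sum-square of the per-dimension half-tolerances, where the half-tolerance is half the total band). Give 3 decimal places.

Stack each dimension's contribution:
  +A: nom +13.260 → Σnom=13.260; wc +0.129/-0.129 → slack +0.129/-0.129; half-tol=0.129, Σhalf²=0.016641
  -B: nom -47.470 → Σnom=-34.210; wc +0.022/-0.230 → slack +0.151/-0.359; half-tol=0.126, Σhalf²=0.032517
  -C: nom -36.640 → Σnom=-70.850; wc +0.050/-0.120 → slack +0.201/-0.479; half-tol=0.085, Σhalf²=0.039742
Nominal = -70.850. Worst-case = [-70.850 - 0.479, -70.850 + 0.201] = [-71.329, -70.649]. RSS = √0.039742 = 0.199.

nominal=-70.850 wc=[-71.329,-70.649] rss=0.199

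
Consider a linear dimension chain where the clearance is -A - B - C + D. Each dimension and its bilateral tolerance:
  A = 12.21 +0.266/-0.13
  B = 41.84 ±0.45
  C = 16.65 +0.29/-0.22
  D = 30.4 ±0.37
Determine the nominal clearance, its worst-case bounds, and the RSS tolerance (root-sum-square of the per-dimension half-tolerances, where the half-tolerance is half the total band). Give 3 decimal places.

Stack each dimension's contribution:
  -A: nom -12.210 → Σnom=-12.210; wc +0.130/-0.266 → slack +0.130/-0.266; half-tol=0.198, Σhalf²=0.039204
  -B: nom -41.840 → Σnom=-54.050; wc +0.450/-0.450 → slack +0.580/-0.716; half-tol=0.450, Σhalf²=0.241704
  -C: nom -16.650 → Σnom=-70.700; wc +0.220/-0.290 → slack +0.800/-1.006; half-tol=0.255, Σhalf²=0.306729
  +D: nom +30.400 → Σnom=-40.300; wc +0.370/-0.370 → slack +1.170/-1.376; half-tol=0.370, Σhalf²=0.443629
Nominal = -40.300. Worst-case = [-40.300 - 1.376, -40.300 + 1.170] = [-41.676, -39.130]. RSS = √0.443629 = 0.666.

nominal=-40.300 wc=[-41.676,-39.130] rss=0.666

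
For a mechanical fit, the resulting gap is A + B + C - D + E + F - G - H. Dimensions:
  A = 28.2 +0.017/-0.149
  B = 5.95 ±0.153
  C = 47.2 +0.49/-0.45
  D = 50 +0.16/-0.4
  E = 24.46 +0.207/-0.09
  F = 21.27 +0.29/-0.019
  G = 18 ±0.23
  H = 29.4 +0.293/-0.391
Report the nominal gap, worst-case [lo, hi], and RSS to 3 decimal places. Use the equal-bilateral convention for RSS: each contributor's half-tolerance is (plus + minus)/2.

nominal=29.680 wc=[28.136,31.858] rss=0.739

Stack each dimension's contribution:
  +A: nom +28.200 → Σnom=28.200; wc +0.017/-0.149 → slack +0.017/-0.149; half-tol=0.083, Σhalf²=0.006889
  +B: nom +5.950 → Σnom=34.150; wc +0.153/-0.153 → slack +0.170/-0.302; half-tol=0.153, Σhalf²=0.030298
  +C: nom +47.200 → Σnom=81.350; wc +0.490/-0.450 → slack +0.660/-0.752; half-tol=0.470, Σhalf²=0.251198
  -D: nom -50.000 → Σnom=31.350; wc +0.400/-0.160 → slack +1.060/-0.912; half-tol=0.280, Σhalf²=0.329598
  +E: nom +24.460 → Σnom=55.810; wc +0.207/-0.090 → slack +1.267/-1.002; half-tol=0.148, Σhalf²=0.351650
  +F: nom +21.270 → Σnom=77.080; wc +0.290/-0.019 → slack +1.557/-1.021; half-tol=0.154, Σhalf²=0.375520
  -G: nom -18.000 → Σnom=59.080; wc +0.230/-0.230 → slack +1.787/-1.251; half-tol=0.230, Σhalf²=0.428420
  -H: nom -29.400 → Σnom=29.680; wc +0.391/-0.293 → slack +2.178/-1.544; half-tol=0.342, Σhalf²=0.545384
Nominal = 29.680. Worst-case = [29.680 - 1.544, 29.680 + 2.178] = [28.136, 31.858]. RSS = √0.545384 = 0.739.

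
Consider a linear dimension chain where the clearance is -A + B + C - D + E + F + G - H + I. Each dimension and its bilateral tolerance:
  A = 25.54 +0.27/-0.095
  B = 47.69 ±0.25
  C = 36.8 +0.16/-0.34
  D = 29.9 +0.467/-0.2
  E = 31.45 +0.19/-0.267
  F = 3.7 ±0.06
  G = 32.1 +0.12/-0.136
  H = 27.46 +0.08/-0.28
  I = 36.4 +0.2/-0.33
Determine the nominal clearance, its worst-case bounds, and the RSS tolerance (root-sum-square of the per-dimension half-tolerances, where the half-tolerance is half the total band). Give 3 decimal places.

nominal=105.240 wc=[103.040,106.795] rss=0.667

Stack each dimension's contribution:
  -A: nom -25.540 → Σnom=-25.540; wc +0.095/-0.270 → slack +0.095/-0.270; half-tol=0.182, Σhalf²=0.033306
  +B: nom +47.690 → Σnom=22.150; wc +0.250/-0.250 → slack +0.345/-0.520; half-tol=0.250, Σhalf²=0.095806
  +C: nom +36.800 → Σnom=58.950; wc +0.160/-0.340 → slack +0.505/-0.860; half-tol=0.250, Σhalf²=0.158306
  -D: nom -29.900 → Σnom=29.050; wc +0.200/-0.467 → slack +0.705/-1.327; half-tol=0.334, Σhalf²=0.269529
  +E: nom +31.450 → Σnom=60.500; wc +0.190/-0.267 → slack +0.895/-1.594; half-tol=0.229, Σhalf²=0.321741
  +F: nom +3.700 → Σnom=64.200; wc +0.060/-0.060 → slack +0.955/-1.654; half-tol=0.060, Σhalf²=0.325341
  +G: nom +32.100 → Σnom=96.300; wc +0.120/-0.136 → slack +1.075/-1.790; half-tol=0.128, Σhalf²=0.341725
  -H: nom -27.460 → Σnom=68.840; wc +0.280/-0.080 → slack +1.355/-1.870; half-tol=0.180, Σhalf²=0.374125
  +I: nom +36.400 → Σnom=105.240; wc +0.200/-0.330 → slack +1.555/-2.200; half-tol=0.265, Σhalf²=0.444350
Nominal = 105.240. Worst-case = [105.240 - 2.200, 105.240 + 1.555] = [103.040, 106.795]. RSS = √0.444350 = 0.667.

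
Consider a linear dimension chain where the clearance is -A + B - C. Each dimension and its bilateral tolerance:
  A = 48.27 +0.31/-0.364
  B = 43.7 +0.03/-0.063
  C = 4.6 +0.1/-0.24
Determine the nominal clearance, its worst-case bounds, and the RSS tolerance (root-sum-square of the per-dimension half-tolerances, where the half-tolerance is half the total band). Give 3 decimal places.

Stack each dimension's contribution:
  -A: nom -48.270 → Σnom=-48.270; wc +0.364/-0.310 → slack +0.364/-0.310; half-tol=0.337, Σhalf²=0.113569
  +B: nom +43.700 → Σnom=-4.570; wc +0.030/-0.063 → slack +0.394/-0.373; half-tol=0.046, Σhalf²=0.115731
  -C: nom -4.600 → Σnom=-9.170; wc +0.240/-0.100 → slack +0.634/-0.473; half-tol=0.170, Σhalf²=0.144631
Nominal = -9.170. Worst-case = [-9.170 - 0.473, -9.170 + 0.634] = [-9.643, -8.536]. RSS = √0.144631 = 0.380.

nominal=-9.170 wc=[-9.643,-8.536] rss=0.380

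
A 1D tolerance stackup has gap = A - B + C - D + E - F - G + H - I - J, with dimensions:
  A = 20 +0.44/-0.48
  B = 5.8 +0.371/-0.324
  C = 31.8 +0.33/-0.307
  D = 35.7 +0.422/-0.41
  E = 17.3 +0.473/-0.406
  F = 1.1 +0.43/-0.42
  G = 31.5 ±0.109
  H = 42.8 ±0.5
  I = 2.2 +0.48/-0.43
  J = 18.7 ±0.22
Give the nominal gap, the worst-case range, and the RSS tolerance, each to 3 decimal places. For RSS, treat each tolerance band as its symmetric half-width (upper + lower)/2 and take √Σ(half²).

nominal=16.900 wc=[13.175,20.556] rss=1.224

Stack each dimension's contribution:
  +A: nom +20.000 → Σnom=20.000; wc +0.440/-0.480 → slack +0.440/-0.480; half-tol=0.460, Σhalf²=0.211600
  -B: nom -5.800 → Σnom=14.200; wc +0.324/-0.371 → slack +0.764/-0.851; half-tol=0.348, Σhalf²=0.332356
  +C: nom +31.800 → Σnom=46.000; wc +0.330/-0.307 → slack +1.094/-1.158; half-tol=0.319, Σhalf²=0.433798
  -D: nom -35.700 → Σnom=10.300; wc +0.410/-0.422 → slack +1.504/-1.580; half-tol=0.416, Σhalf²=0.606854
  +E: nom +17.300 → Σnom=27.600; wc +0.473/-0.406 → slack +1.977/-1.986; half-tol=0.440, Σhalf²=0.800015
  -F: nom -1.100 → Σnom=26.500; wc +0.420/-0.430 → slack +2.397/-2.416; half-tol=0.425, Σhalf²=0.980640
  -G: nom -31.500 → Σnom=-5.000; wc +0.109/-0.109 → slack +2.506/-2.525; half-tol=0.109, Σhalf²=0.992521
  +H: nom +42.800 → Σnom=37.800; wc +0.500/-0.500 → slack +3.006/-3.025; half-tol=0.500, Σhalf²=1.242521
  -I: nom -2.200 → Σnom=35.600; wc +0.430/-0.480 → slack +3.436/-3.505; half-tol=0.455, Σhalf²=1.449546
  -J: nom -18.700 → Σnom=16.900; wc +0.220/-0.220 → slack +3.656/-3.725; half-tol=0.220, Σhalf²=1.497946
Nominal = 16.900. Worst-case = [16.900 - 3.725, 16.900 + 3.656] = [13.175, 20.556]. RSS = √1.497946 = 1.224.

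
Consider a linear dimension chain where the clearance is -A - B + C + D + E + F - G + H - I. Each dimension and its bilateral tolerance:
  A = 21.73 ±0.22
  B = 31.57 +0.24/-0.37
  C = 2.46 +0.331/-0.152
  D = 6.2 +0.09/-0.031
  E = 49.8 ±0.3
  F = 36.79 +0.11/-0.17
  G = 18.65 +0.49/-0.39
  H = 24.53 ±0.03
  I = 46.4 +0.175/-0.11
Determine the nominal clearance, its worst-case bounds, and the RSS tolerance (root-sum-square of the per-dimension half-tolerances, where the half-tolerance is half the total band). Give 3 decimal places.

nominal=1.430 wc=[-0.378,3.381] rss=0.727

Stack each dimension's contribution:
  -A: nom -21.730 → Σnom=-21.730; wc +0.220/-0.220 → slack +0.220/-0.220; half-tol=0.220, Σhalf²=0.048400
  -B: nom -31.570 → Σnom=-53.300; wc +0.370/-0.240 → slack +0.590/-0.460; half-tol=0.305, Σhalf²=0.141425
  +C: nom +2.460 → Σnom=-50.840; wc +0.331/-0.152 → slack +0.921/-0.612; half-tol=0.241, Σhalf²=0.199747
  +D: nom +6.200 → Σnom=-44.640; wc +0.090/-0.031 → slack +1.011/-0.643; half-tol=0.060, Σhalf²=0.203407
  +E: nom +49.800 → Σnom=5.160; wc +0.300/-0.300 → slack +1.311/-0.943; half-tol=0.300, Σhalf²=0.293407
  +F: nom +36.790 → Σnom=41.950; wc +0.110/-0.170 → slack +1.421/-1.113; half-tol=0.140, Σhalf²=0.313007
  -G: nom -18.650 → Σnom=23.300; wc +0.390/-0.490 → slack +1.811/-1.603; half-tol=0.440, Σhalf²=0.506607
  +H: nom +24.530 → Σnom=47.830; wc +0.030/-0.030 → slack +1.841/-1.633; half-tol=0.030, Σhalf²=0.507508
  -I: nom -46.400 → Σnom=1.430; wc +0.110/-0.175 → slack +1.951/-1.808; half-tol=0.142, Σhalf²=0.527814
Nominal = 1.430. Worst-case = [1.430 - 1.808, 1.430 + 1.951] = [-0.378, 3.381]. RSS = √0.527814 = 0.727.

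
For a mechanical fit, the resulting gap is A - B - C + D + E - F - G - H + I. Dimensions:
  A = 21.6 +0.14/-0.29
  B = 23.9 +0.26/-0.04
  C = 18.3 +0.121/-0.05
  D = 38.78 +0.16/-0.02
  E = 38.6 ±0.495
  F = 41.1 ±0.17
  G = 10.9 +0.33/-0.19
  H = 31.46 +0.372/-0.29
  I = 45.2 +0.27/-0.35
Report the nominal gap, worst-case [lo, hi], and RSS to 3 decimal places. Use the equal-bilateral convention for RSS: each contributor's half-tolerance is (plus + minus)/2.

nominal=18.520 wc=[16.112,20.325] rss=0.795

Stack each dimension's contribution:
  +A: nom +21.600 → Σnom=21.600; wc +0.140/-0.290 → slack +0.140/-0.290; half-tol=0.215, Σhalf²=0.046225
  -B: nom -23.900 → Σnom=-2.300; wc +0.040/-0.260 → slack +0.180/-0.550; half-tol=0.150, Σhalf²=0.068725
  -C: nom -18.300 → Σnom=-20.600; wc +0.050/-0.121 → slack +0.230/-0.671; half-tol=0.085, Σhalf²=0.076035
  +D: nom +38.780 → Σnom=18.180; wc +0.160/-0.020 → slack +0.390/-0.691; half-tol=0.090, Σhalf²=0.084135
  +E: nom +38.600 → Σnom=56.780; wc +0.495/-0.495 → slack +0.885/-1.186; half-tol=0.495, Σhalf²=0.329160
  -F: nom -41.100 → Σnom=15.680; wc +0.170/-0.170 → slack +1.055/-1.356; half-tol=0.170, Σhalf²=0.358060
  -G: nom -10.900 → Σnom=4.780; wc +0.190/-0.330 → slack +1.245/-1.686; half-tol=0.260, Σhalf²=0.425660
  -H: nom -31.460 → Σnom=-26.680; wc +0.290/-0.372 → slack +1.535/-2.058; half-tol=0.331, Σhalf²=0.535221
  +I: nom +45.200 → Σnom=18.520; wc +0.270/-0.350 → slack +1.805/-2.408; half-tol=0.310, Σhalf²=0.631321
Nominal = 18.520. Worst-case = [18.520 - 2.408, 18.520 + 1.805] = [16.112, 20.325]. RSS = √0.631321 = 0.795.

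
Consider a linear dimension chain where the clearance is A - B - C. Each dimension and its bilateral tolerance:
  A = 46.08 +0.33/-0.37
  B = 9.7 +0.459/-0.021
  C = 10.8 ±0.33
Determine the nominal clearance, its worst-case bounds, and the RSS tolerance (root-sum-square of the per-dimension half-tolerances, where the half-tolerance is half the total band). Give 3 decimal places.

Stack each dimension's contribution:
  +A: nom +46.080 → Σnom=46.080; wc +0.330/-0.370 → slack +0.330/-0.370; half-tol=0.350, Σhalf²=0.122500
  -B: nom -9.700 → Σnom=36.380; wc +0.021/-0.459 → slack +0.351/-0.829; half-tol=0.240, Σhalf²=0.180100
  -C: nom -10.800 → Σnom=25.580; wc +0.330/-0.330 → slack +0.681/-1.159; half-tol=0.330, Σhalf²=0.289000
Nominal = 25.580. Worst-case = [25.580 - 1.159, 25.580 + 0.681] = [24.421, 26.261]. RSS = √0.289000 = 0.538.

nominal=25.580 wc=[24.421,26.261] rss=0.538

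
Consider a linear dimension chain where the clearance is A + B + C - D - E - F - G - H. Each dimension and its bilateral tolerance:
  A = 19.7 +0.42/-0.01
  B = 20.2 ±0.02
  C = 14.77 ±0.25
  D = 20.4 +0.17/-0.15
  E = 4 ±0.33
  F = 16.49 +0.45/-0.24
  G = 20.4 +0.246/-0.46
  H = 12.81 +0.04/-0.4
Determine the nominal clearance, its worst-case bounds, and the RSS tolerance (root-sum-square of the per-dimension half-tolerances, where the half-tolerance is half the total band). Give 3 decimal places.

nominal=-19.430 wc=[-20.946,-17.160] rss=0.732

Stack each dimension's contribution:
  +A: nom +19.700 → Σnom=19.700; wc +0.420/-0.010 → slack +0.420/-0.010; half-tol=0.215, Σhalf²=0.046225
  +B: nom +20.200 → Σnom=39.900; wc +0.020/-0.020 → slack +0.440/-0.030; half-tol=0.020, Σhalf²=0.046625
  +C: nom +14.770 → Σnom=54.670; wc +0.250/-0.250 → slack +0.690/-0.280; half-tol=0.250, Σhalf²=0.109125
  -D: nom -20.400 → Σnom=34.270; wc +0.150/-0.170 → slack +0.840/-0.450; half-tol=0.160, Σhalf²=0.134725
  -E: nom -4.000 → Σnom=30.270; wc +0.330/-0.330 → slack +1.170/-0.780; half-tol=0.330, Σhalf²=0.243625
  -F: nom -16.490 → Σnom=13.780; wc +0.240/-0.450 → slack +1.410/-1.230; half-tol=0.345, Σhalf²=0.362650
  -G: nom -20.400 → Σnom=-6.620; wc +0.460/-0.246 → slack +1.870/-1.476; half-tol=0.353, Σhalf²=0.487259
  -H: nom -12.810 → Σnom=-19.430; wc +0.400/-0.040 → slack +2.270/-1.516; half-tol=0.220, Σhalf²=0.535659
Nominal = -19.430. Worst-case = [-19.430 - 1.516, -19.430 + 2.270] = [-20.946, -17.160]. RSS = √0.535659 = 0.732.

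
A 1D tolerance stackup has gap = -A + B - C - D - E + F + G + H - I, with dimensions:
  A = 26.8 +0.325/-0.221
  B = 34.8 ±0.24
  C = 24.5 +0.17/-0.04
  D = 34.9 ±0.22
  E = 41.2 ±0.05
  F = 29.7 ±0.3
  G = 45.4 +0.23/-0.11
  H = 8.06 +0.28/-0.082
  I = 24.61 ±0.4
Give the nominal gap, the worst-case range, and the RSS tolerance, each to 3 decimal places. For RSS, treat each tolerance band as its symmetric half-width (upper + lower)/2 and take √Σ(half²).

Stack each dimension's contribution:
  -A: nom -26.800 → Σnom=-26.800; wc +0.221/-0.325 → slack +0.221/-0.325; half-tol=0.273, Σhalf²=0.074529
  +B: nom +34.800 → Σnom=8.000; wc +0.240/-0.240 → slack +0.461/-0.565; half-tol=0.240, Σhalf²=0.132129
  -C: nom -24.500 → Σnom=-16.500; wc +0.040/-0.170 → slack +0.501/-0.735; half-tol=0.105, Σhalf²=0.143154
  -D: nom -34.900 → Σnom=-51.400; wc +0.220/-0.220 → slack +0.721/-0.955; half-tol=0.220, Σhalf²=0.191554
  -E: nom -41.200 → Σnom=-92.600; wc +0.050/-0.050 → slack +0.771/-1.005; half-tol=0.050, Σhalf²=0.194054
  +F: nom +29.700 → Σnom=-62.900; wc +0.300/-0.300 → slack +1.071/-1.305; half-tol=0.300, Σhalf²=0.284054
  +G: nom +45.400 → Σnom=-17.500; wc +0.230/-0.110 → slack +1.301/-1.415; half-tol=0.170, Σhalf²=0.312954
  +H: nom +8.060 → Σnom=-9.440; wc +0.280/-0.082 → slack +1.581/-1.497; half-tol=0.181, Σhalf²=0.345715
  -I: nom -24.610 → Σnom=-34.050; wc +0.400/-0.400 → slack +1.981/-1.897; half-tol=0.400, Σhalf²=0.505715
Nominal = -34.050. Worst-case = [-34.050 - 1.897, -34.050 + 1.981] = [-35.947, -32.069]. RSS = √0.505715 = 0.711.

nominal=-34.050 wc=[-35.947,-32.069] rss=0.711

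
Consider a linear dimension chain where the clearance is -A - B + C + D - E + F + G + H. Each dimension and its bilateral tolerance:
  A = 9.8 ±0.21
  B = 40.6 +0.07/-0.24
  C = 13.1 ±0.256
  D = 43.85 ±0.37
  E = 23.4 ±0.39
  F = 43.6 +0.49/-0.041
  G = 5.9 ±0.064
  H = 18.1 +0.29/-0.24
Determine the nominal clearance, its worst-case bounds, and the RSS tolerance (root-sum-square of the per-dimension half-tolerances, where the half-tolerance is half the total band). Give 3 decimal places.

nominal=50.750 wc=[49.109,53.060] rss=0.753

Stack each dimension's contribution:
  -A: nom -9.800 → Σnom=-9.800; wc +0.210/-0.210 → slack +0.210/-0.210; half-tol=0.210, Σhalf²=0.044100
  -B: nom -40.600 → Σnom=-50.400; wc +0.240/-0.070 → slack +0.450/-0.280; half-tol=0.155, Σhalf²=0.068125
  +C: nom +13.100 → Σnom=-37.300; wc +0.256/-0.256 → slack +0.706/-0.536; half-tol=0.256, Σhalf²=0.133661
  +D: nom +43.850 → Σnom=6.550; wc +0.370/-0.370 → slack +1.076/-0.906; half-tol=0.370, Σhalf²=0.270561
  -E: nom -23.400 → Σnom=-16.850; wc +0.390/-0.390 → slack +1.466/-1.296; half-tol=0.390, Σhalf²=0.422661
  +F: nom +43.600 → Σnom=26.750; wc +0.490/-0.041 → slack +1.956/-1.337; half-tol=0.266, Σhalf²=0.493151
  +G: nom +5.900 → Σnom=32.650; wc +0.064/-0.064 → slack +2.020/-1.401; half-tol=0.064, Σhalf²=0.497247
  +H: nom +18.100 → Σnom=50.750; wc +0.290/-0.240 → slack +2.310/-1.641; half-tol=0.265, Σhalf²=0.567472
Nominal = 50.750. Worst-case = [50.750 - 1.641, 50.750 + 2.310] = [49.109, 53.060]. RSS = √0.567472 = 0.753.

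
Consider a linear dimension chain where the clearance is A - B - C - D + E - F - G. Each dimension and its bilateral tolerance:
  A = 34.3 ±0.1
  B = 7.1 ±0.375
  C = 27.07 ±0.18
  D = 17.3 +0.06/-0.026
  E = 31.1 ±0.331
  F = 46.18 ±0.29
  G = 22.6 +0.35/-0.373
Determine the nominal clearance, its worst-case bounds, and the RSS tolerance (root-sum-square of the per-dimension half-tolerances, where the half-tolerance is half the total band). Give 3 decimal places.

nominal=-54.850 wc=[-56.536,-53.175] rss=0.714

Stack each dimension's contribution:
  +A: nom +34.300 → Σnom=34.300; wc +0.100/-0.100 → slack +0.100/-0.100; half-tol=0.100, Σhalf²=0.010000
  -B: nom -7.100 → Σnom=27.200; wc +0.375/-0.375 → slack +0.475/-0.475; half-tol=0.375, Σhalf²=0.150625
  -C: nom -27.070 → Σnom=0.130; wc +0.180/-0.180 → slack +0.655/-0.655; half-tol=0.180, Σhalf²=0.183025
  -D: nom -17.300 → Σnom=-17.170; wc +0.026/-0.060 → slack +0.681/-0.715; half-tol=0.043, Σhalf²=0.184874
  +E: nom +31.100 → Σnom=13.930; wc +0.331/-0.331 → slack +1.012/-1.046; half-tol=0.331, Σhalf²=0.294435
  -F: nom -46.180 → Σnom=-32.250; wc +0.290/-0.290 → slack +1.302/-1.336; half-tol=0.290, Σhalf²=0.378535
  -G: nom -22.600 → Σnom=-54.850; wc +0.373/-0.350 → slack +1.675/-1.686; half-tol=0.361, Σhalf²=0.509217
Nominal = -54.850. Worst-case = [-54.850 - 1.686, -54.850 + 1.675] = [-56.536, -53.175]. RSS = √0.509217 = 0.714.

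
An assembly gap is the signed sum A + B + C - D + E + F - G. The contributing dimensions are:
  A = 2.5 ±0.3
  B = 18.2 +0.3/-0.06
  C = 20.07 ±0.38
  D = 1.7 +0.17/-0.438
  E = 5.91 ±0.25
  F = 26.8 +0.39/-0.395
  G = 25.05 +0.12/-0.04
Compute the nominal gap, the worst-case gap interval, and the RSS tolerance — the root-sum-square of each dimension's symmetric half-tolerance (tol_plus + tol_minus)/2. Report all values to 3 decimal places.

nominal=46.730 wc=[45.055,48.828] rss=0.763

Stack each dimension's contribution:
  +A: nom +2.500 → Σnom=2.500; wc +0.300/-0.300 → slack +0.300/-0.300; half-tol=0.300, Σhalf²=0.090000
  +B: nom +18.200 → Σnom=20.700; wc +0.300/-0.060 → slack +0.600/-0.360; half-tol=0.180, Σhalf²=0.122400
  +C: nom +20.070 → Σnom=40.770; wc +0.380/-0.380 → slack +0.980/-0.740; half-tol=0.380, Σhalf²=0.266800
  -D: nom -1.700 → Σnom=39.070; wc +0.438/-0.170 → slack +1.418/-0.910; half-tol=0.304, Σhalf²=0.359216
  +E: nom +5.910 → Σnom=44.980; wc +0.250/-0.250 → slack +1.668/-1.160; half-tol=0.250, Σhalf²=0.421716
  +F: nom +26.800 → Σnom=71.780; wc +0.390/-0.395 → slack +2.058/-1.555; half-tol=0.393, Σhalf²=0.575772
  -G: nom -25.050 → Σnom=46.730; wc +0.040/-0.120 → slack +2.098/-1.675; half-tol=0.080, Σhalf²=0.582172
Nominal = 46.730. Worst-case = [46.730 - 1.675, 46.730 + 2.098] = [45.055, 48.828]. RSS = √0.582172 = 0.763.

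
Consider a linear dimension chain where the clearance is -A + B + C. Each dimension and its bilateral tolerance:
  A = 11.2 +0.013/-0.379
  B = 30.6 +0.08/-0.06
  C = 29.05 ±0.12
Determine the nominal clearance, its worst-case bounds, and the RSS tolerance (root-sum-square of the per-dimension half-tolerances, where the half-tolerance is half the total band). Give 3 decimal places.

Stack each dimension's contribution:
  -A: nom -11.200 → Σnom=-11.200; wc +0.379/-0.013 → slack +0.379/-0.013; half-tol=0.196, Σhalf²=0.038416
  +B: nom +30.600 → Σnom=19.400; wc +0.080/-0.060 → slack +0.459/-0.073; half-tol=0.070, Σhalf²=0.043316
  +C: nom +29.050 → Σnom=48.450; wc +0.120/-0.120 → slack +0.579/-0.193; half-tol=0.120, Σhalf²=0.057716
Nominal = 48.450. Worst-case = [48.450 - 0.193, 48.450 + 0.579] = [48.257, 49.029]. RSS = √0.057716 = 0.240.

nominal=48.450 wc=[48.257,49.029] rss=0.240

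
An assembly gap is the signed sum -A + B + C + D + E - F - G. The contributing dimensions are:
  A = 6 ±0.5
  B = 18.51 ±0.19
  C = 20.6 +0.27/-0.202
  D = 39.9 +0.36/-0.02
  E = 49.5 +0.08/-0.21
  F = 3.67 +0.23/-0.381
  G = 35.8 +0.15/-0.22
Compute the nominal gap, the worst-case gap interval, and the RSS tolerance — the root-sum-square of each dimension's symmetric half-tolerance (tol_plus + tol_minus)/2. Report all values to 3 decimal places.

Stack each dimension's contribution:
  -A: nom -6.000 → Σnom=-6.000; wc +0.500/-0.500 → slack +0.500/-0.500; half-tol=0.500, Σhalf²=0.250000
  +B: nom +18.510 → Σnom=12.510; wc +0.190/-0.190 → slack +0.690/-0.690; half-tol=0.190, Σhalf²=0.286100
  +C: nom +20.600 → Σnom=33.110; wc +0.270/-0.202 → slack +0.960/-0.892; half-tol=0.236, Σhalf²=0.341796
  +D: nom +39.900 → Σnom=73.010; wc +0.360/-0.020 → slack +1.320/-0.912; half-tol=0.190, Σhalf²=0.377896
  +E: nom +49.500 → Σnom=122.510; wc +0.080/-0.210 → slack +1.400/-1.122; half-tol=0.145, Σhalf²=0.398921
  -F: nom -3.670 → Σnom=118.840; wc +0.381/-0.230 → slack +1.781/-1.352; half-tol=0.305, Σhalf²=0.492251
  -G: nom -35.800 → Σnom=83.040; wc +0.220/-0.150 → slack +2.001/-1.502; half-tol=0.185, Σhalf²=0.526476
Nominal = 83.040. Worst-case = [83.040 - 1.502, 83.040 + 2.001] = [81.538, 85.041]. RSS = √0.526476 = 0.726.

nominal=83.040 wc=[81.538,85.041] rss=0.726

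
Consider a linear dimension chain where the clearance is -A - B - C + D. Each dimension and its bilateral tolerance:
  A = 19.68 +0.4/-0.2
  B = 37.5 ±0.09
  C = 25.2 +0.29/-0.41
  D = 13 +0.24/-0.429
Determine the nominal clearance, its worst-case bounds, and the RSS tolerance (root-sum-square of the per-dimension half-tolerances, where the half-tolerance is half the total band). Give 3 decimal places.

Stack each dimension's contribution:
  -A: nom -19.680 → Σnom=-19.680; wc +0.200/-0.400 → slack +0.200/-0.400; half-tol=0.300, Σhalf²=0.090000
  -B: nom -37.500 → Σnom=-57.180; wc +0.090/-0.090 → slack +0.290/-0.490; half-tol=0.090, Σhalf²=0.098100
  -C: nom -25.200 → Σnom=-82.380; wc +0.410/-0.290 → slack +0.700/-0.780; half-tol=0.350, Σhalf²=0.220600
  +D: nom +13.000 → Σnom=-69.380; wc +0.240/-0.429 → slack +0.940/-1.209; half-tol=0.335, Σhalf²=0.332490
Nominal = -69.380. Worst-case = [-69.380 - 1.209, -69.380 + 0.940] = [-70.589, -68.440]. RSS = √0.332490 = 0.577.

nominal=-69.380 wc=[-70.589,-68.440] rss=0.577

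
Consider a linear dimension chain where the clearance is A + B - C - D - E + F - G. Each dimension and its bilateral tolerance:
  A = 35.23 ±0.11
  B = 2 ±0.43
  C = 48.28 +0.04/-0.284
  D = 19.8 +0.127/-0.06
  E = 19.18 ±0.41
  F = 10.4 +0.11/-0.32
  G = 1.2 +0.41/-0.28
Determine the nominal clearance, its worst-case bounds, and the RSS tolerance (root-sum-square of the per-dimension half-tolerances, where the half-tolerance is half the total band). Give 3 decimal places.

nominal=-40.830 wc=[-42.677,-39.146] rss=0.752

Stack each dimension's contribution:
  +A: nom +35.230 → Σnom=35.230; wc +0.110/-0.110 → slack +0.110/-0.110; half-tol=0.110, Σhalf²=0.012100
  +B: nom +2.000 → Σnom=37.230; wc +0.430/-0.430 → slack +0.540/-0.540; half-tol=0.430, Σhalf²=0.197000
  -C: nom -48.280 → Σnom=-11.050; wc +0.284/-0.040 → slack +0.824/-0.580; half-tol=0.162, Σhalf²=0.223244
  -D: nom -19.800 → Σnom=-30.850; wc +0.060/-0.127 → slack +0.884/-0.707; half-tol=0.093, Σhalf²=0.231986
  -E: nom -19.180 → Σnom=-50.030; wc +0.410/-0.410 → slack +1.294/-1.117; half-tol=0.410, Σhalf²=0.400086
  +F: nom +10.400 → Σnom=-39.630; wc +0.110/-0.320 → slack +1.404/-1.437; half-tol=0.215, Σhalf²=0.446311
  -G: nom -1.200 → Σnom=-40.830; wc +0.280/-0.410 → slack +1.684/-1.847; half-tol=0.345, Σhalf²=0.565336
Nominal = -40.830. Worst-case = [-40.830 - 1.847, -40.830 + 1.684] = [-42.677, -39.146]. RSS = √0.565336 = 0.752.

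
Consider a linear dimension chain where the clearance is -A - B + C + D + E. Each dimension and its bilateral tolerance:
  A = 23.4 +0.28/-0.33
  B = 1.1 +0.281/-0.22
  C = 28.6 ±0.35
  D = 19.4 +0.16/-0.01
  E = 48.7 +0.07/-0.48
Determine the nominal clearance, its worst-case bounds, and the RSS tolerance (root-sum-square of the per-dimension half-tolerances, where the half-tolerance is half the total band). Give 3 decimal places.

nominal=72.200 wc=[70.799,73.330] rss=0.601

Stack each dimension's contribution:
  -A: nom -23.400 → Σnom=-23.400; wc +0.330/-0.280 → slack +0.330/-0.280; half-tol=0.305, Σhalf²=0.093025
  -B: nom -1.100 → Σnom=-24.500; wc +0.220/-0.281 → slack +0.550/-0.561; half-tol=0.251, Σhalf²=0.155775
  +C: nom +28.600 → Σnom=4.100; wc +0.350/-0.350 → slack +0.900/-0.911; half-tol=0.350, Σhalf²=0.278275
  +D: nom +19.400 → Σnom=23.500; wc +0.160/-0.010 → slack +1.060/-0.921; half-tol=0.085, Σhalf²=0.285500
  +E: nom +48.700 → Σnom=72.200; wc +0.070/-0.480 → slack +1.130/-1.401; half-tol=0.275, Σhalf²=0.361125
Nominal = 72.200. Worst-case = [72.200 - 1.401, 72.200 + 1.130] = [70.799, 73.330]. RSS = √0.361125 = 0.601.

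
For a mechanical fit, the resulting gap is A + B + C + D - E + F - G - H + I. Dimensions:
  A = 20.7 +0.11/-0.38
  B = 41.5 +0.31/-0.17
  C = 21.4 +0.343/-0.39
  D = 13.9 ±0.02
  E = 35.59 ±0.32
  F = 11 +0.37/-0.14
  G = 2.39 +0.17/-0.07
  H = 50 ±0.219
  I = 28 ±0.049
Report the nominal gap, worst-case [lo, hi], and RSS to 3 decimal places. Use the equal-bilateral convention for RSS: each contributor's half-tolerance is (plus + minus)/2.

nominal=48.520 wc=[46.662,50.331] rss=0.696

Stack each dimension's contribution:
  +A: nom +20.700 → Σnom=20.700; wc +0.110/-0.380 → slack +0.110/-0.380; half-tol=0.245, Σhalf²=0.060025
  +B: nom +41.500 → Σnom=62.200; wc +0.310/-0.170 → slack +0.420/-0.550; half-tol=0.240, Σhalf²=0.117625
  +C: nom +21.400 → Σnom=83.600; wc +0.343/-0.390 → slack +0.763/-0.940; half-tol=0.367, Σhalf²=0.251947
  +D: nom +13.900 → Σnom=97.500; wc +0.020/-0.020 → slack +0.783/-0.960; half-tol=0.020, Σhalf²=0.252347
  -E: nom -35.590 → Σnom=61.910; wc +0.320/-0.320 → slack +1.103/-1.280; half-tol=0.320, Σhalf²=0.354747
  +F: nom +11.000 → Σnom=72.910; wc +0.370/-0.140 → slack +1.473/-1.420; half-tol=0.255, Σhalf²=0.419772
  -G: nom -2.390 → Σnom=70.520; wc +0.070/-0.170 → slack +1.543/-1.590; half-tol=0.120, Σhalf²=0.434172
  -H: nom -50.000 → Σnom=20.520; wc +0.219/-0.219 → slack +1.762/-1.809; half-tol=0.219, Σhalf²=0.482133
  +I: nom +28.000 → Σnom=48.520; wc +0.049/-0.049 → slack +1.811/-1.858; half-tol=0.049, Σhalf²=0.484534
Nominal = 48.520. Worst-case = [48.520 - 1.858, 48.520 + 1.811] = [46.662, 50.331]. RSS = √0.484534 = 0.696.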